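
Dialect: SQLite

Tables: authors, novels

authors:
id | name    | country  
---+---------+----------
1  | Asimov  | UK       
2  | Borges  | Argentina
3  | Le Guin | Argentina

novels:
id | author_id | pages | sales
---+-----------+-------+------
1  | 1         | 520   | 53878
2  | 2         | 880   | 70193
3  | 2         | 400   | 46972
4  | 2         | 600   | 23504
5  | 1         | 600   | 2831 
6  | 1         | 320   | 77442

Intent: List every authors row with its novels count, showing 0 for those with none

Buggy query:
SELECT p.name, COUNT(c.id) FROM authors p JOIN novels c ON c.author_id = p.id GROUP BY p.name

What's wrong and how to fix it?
Bug: An inner join excludes parents with zero children

Fix: Switch to LEFT JOIN to retain unmatched parent rows

Corrected query:
SELECT p.name, COUNT(c.id) FROM authors p LEFT JOIN novels c ON c.author_id = p.id GROUP BY p.name

Result:
name    | COUNT(c.id)
--------+------------
Asimov  | 3          
Borges  | 3          
Le Guin | 0          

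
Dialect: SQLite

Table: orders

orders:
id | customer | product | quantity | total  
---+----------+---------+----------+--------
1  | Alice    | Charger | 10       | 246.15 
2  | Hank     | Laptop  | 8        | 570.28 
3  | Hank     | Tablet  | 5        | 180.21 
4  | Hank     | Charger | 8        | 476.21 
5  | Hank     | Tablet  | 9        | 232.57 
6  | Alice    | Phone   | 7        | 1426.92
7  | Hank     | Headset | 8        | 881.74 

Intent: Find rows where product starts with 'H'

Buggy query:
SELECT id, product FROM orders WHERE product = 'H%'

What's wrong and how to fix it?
Bug: '=' compares the literal string including the % character; pattern matching needs LIKE

Fix: Replace '=' with LIKE so 'H%' is treated as a pattern

Corrected query:
SELECT id, product FROM orders WHERE product LIKE 'H%'

Result:
id | product
---+--------
7  | Headset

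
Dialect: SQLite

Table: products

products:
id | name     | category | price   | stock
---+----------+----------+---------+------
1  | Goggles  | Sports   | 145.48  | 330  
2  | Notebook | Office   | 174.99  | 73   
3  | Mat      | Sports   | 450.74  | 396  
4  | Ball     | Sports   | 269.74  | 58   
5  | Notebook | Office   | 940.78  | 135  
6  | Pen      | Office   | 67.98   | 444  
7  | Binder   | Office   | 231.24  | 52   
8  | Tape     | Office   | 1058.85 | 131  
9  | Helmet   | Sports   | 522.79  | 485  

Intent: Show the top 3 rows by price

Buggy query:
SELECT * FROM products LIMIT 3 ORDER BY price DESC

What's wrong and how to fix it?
Bug: ORDER BY cannot follow LIMIT; LIMIT is the final clause

Fix: Swap the clauses: ORDER BY first, then LIMIT

Corrected query:
SELECT * FROM products ORDER BY price DESC LIMIT 3

Result:
id | name     | category | price   | stock
---+----------+----------+---------+------
8  | Tape     | Office   | 1058.85 | 131  
5  | Notebook | Office   | 940.78  | 135  
9  | Helmet   | Sports   | 522.79  | 485  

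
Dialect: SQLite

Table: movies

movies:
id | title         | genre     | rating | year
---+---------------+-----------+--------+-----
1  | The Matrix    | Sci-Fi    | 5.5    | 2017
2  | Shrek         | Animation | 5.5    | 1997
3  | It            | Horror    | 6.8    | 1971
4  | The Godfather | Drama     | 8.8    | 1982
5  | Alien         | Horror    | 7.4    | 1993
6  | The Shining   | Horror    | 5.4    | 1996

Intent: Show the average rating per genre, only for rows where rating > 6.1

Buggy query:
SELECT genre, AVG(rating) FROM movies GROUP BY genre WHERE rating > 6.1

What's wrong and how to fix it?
Bug: WHERE cannot follow GROUP BY

Fix: Place WHERE between FROM and GROUP BY

Corrected query:
SELECT genre, AVG(rating) FROM movies WHERE rating > 6.1 GROUP BY genre

Result:
genre  | AVG(rating)
-------+------------
Drama  | 8.8        
Horror | 7.1        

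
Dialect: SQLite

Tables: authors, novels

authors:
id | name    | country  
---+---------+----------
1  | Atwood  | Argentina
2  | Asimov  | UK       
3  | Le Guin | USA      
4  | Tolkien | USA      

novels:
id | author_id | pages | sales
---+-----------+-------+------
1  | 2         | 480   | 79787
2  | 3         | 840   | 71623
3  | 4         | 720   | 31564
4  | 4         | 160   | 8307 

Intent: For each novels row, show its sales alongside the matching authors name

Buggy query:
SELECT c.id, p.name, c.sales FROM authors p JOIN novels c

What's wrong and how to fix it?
Bug: Missing join condition: each novels row is matched to all authors rows instead of just its own

Fix: Add ON c.author_id = p.id to the JOIN

Corrected query:
SELECT c.id, p.name, c.sales FROM authors p JOIN novels c ON c.author_id = p.id

Result:
id | name    | sales
---+---------+------
1  | Asimov  | 79787
2  | Le Guin | 71623
3  | Tolkien | 31564
4  | Tolkien | 8307 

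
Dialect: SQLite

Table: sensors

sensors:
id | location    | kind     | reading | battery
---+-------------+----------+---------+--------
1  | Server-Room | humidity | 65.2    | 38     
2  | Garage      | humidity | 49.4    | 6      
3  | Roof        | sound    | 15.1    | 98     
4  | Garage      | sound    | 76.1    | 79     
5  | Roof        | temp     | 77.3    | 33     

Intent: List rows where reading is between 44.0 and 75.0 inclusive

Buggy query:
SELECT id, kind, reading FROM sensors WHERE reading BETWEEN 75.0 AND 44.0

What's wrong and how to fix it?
Bug: The bounds are reversed; BETWEEN a AND b requires a <= b to match anything

Fix: Swap the bounds so the smaller value comes first

Corrected query:
SELECT id, kind, reading FROM sensors WHERE reading BETWEEN 44.0 AND 75.0

Result:
id | kind     | reading
---+----------+--------
1  | humidity | 65.2   
2  | humidity | 49.4   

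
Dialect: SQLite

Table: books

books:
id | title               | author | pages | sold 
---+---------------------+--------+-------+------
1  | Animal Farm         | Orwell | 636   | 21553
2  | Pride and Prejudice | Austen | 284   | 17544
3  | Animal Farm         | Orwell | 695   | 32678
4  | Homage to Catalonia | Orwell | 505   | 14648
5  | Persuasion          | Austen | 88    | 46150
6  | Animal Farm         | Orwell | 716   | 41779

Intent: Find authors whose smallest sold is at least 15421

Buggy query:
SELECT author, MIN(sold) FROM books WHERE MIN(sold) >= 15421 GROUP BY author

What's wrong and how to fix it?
Bug: MIN() in WHERE is a misuse of aggregate

Fix: Use HAVING for the per-group MIN condition

Corrected query:
SELECT author, MIN(sold) FROM books GROUP BY author HAVING MIN(sold) >= 15421

Result:
author | MIN(sold)
-------+----------
Austen | 17544    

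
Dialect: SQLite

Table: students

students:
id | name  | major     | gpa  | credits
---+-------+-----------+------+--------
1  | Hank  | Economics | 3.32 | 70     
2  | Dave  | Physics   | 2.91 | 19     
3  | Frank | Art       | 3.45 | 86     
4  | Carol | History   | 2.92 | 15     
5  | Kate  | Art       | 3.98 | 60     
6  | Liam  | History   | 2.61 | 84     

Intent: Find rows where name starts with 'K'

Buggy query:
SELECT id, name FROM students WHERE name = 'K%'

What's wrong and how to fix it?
Bug: Wildcards only work with LIKE; '=' treats '%' as a literal character

Fix: Use LIKE for wildcard pattern matching

Corrected query:
SELECT id, name FROM students WHERE name LIKE 'K%'

Result:
id | name
---+-----
5  | Kate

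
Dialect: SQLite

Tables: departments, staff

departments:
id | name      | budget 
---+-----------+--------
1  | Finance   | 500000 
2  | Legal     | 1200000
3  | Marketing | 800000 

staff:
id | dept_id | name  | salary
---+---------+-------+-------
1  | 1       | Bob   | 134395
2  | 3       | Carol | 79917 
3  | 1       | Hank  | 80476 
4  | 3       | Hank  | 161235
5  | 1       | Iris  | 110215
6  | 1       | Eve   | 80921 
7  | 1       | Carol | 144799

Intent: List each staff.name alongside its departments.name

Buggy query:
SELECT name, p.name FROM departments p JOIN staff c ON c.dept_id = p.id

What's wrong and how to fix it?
Bug: Both tables have a 'name' column; the unqualified reference is ambiguous

Fix: Prefix ambiguous columns with the table alias

Corrected query:
SELECT c.name, p.name FROM departments p JOIN staff c ON c.dept_id = p.id

Result:
name  | name     
------+----------
Bob   | Finance  
Carol | Marketing
Hank  | Finance  
Hank  | Marketing
Iris  | Finance  
Eve   | Finance  
Carol | Finance  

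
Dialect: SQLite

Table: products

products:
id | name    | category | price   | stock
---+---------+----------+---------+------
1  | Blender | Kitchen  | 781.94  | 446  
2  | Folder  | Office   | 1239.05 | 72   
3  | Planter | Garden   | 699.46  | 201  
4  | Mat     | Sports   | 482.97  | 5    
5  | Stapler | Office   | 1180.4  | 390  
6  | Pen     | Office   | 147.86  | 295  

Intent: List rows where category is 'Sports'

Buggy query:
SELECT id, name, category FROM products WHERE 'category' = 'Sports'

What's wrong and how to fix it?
Bug: Single quotes denote string literals in SQL; the column name is being compared as a constant string

Fix: Reference the column as category without single quotes

Corrected query:
SELECT id, name, category FROM products WHERE category = 'Sports'

Result:
id | name | category
---+------+---------
4  | Mat  | Sports  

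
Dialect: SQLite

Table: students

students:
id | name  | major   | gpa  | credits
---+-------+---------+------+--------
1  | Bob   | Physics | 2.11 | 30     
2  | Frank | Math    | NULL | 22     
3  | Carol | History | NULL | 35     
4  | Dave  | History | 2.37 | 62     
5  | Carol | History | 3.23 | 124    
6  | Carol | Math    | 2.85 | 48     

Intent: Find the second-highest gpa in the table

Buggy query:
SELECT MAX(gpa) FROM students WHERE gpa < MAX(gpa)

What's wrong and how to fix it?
Bug: MAX(gpa) on the right of the comparison is an aggregate-in-WHERE error

Fix: Put the inner MAX in a scalar subquery

Corrected query:
SELECT MAX(gpa) FROM students WHERE gpa < (SELECT MAX(gpa) FROM students)

Result:
MAX(gpa)
--------
2.85    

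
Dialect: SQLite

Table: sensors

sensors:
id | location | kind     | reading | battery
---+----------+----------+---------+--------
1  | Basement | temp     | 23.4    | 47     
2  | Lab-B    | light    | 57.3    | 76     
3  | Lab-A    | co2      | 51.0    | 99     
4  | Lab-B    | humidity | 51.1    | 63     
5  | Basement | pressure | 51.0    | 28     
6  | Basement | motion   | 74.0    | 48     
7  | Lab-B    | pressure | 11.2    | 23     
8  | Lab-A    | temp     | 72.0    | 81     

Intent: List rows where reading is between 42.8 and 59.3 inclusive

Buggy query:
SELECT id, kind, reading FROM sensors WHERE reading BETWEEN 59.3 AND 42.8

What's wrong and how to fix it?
Bug: BETWEEN expects the lower bound first; with 59.3 AND 42.8 the range is empty

Fix: Swap the bounds so the smaller value comes first

Corrected query:
SELECT id, kind, reading FROM sensors WHERE reading BETWEEN 42.8 AND 59.3

Result:
id | kind     | reading
---+----------+--------
2  | light    | 57.3   
3  | co2      | 51     
4  | humidity | 51.1   
5  | pressure | 51     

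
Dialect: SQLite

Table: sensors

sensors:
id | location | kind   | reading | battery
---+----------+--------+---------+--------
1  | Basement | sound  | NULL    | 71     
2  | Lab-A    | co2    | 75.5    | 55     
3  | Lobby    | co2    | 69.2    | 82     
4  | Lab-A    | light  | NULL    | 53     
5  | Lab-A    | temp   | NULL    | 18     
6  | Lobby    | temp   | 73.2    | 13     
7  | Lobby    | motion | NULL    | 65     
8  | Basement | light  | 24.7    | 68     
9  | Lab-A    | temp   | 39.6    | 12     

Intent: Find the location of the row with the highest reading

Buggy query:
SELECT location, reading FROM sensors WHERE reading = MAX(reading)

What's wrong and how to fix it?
Bug: MAX(reading) is an aggregate and cannot be used directly in WHERE

Fix: Wrap MAX in a scalar subquery so WHERE compares against a single value

Corrected query:
SELECT location, reading FROM sensors WHERE reading = (SELECT MAX(reading) FROM sensors)

Result:
location | reading
---------+--------
Lab-A    | 75.5   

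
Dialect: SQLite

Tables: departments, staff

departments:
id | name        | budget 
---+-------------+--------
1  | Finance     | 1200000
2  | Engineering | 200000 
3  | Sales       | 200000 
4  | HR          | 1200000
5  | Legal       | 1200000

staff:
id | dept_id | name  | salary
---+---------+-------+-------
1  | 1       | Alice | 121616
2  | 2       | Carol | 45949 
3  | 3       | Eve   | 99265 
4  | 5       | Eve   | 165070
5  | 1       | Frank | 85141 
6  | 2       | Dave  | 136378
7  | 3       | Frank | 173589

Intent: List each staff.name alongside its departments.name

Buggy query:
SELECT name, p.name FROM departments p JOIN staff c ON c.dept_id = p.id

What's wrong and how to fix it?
Bug: Both tables have a 'name' column; the unqualified reference is ambiguous

Fix: Qualify the column with its table alias (c.name)

Corrected query:
SELECT c.name, p.name FROM departments p JOIN staff c ON c.dept_id = p.id

Result:
name  | name       
------+------------
Alice | Finance    
Carol | Engineering
Eve   | Sales      
Eve   | Legal      
Frank | Finance    
Dave  | Engineering
Frank | Sales      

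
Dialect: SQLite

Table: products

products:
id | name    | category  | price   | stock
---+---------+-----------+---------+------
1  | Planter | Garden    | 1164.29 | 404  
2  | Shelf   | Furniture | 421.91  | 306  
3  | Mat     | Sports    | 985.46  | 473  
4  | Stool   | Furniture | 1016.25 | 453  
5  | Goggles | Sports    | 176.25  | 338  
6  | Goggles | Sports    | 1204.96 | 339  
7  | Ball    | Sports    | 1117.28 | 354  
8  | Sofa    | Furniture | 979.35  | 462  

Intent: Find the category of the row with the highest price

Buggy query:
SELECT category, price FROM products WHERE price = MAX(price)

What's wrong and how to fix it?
Bug: WHERE is evaluated per row; an aggregate over the whole table isn't defined there

Fix: Wrap MAX in a scalar subquery so WHERE compares against a single value

Corrected query:
SELECT category, price FROM products WHERE price = (SELECT MAX(price) FROM products)

Result:
category | price  
---------+--------
Sports   | 1204.96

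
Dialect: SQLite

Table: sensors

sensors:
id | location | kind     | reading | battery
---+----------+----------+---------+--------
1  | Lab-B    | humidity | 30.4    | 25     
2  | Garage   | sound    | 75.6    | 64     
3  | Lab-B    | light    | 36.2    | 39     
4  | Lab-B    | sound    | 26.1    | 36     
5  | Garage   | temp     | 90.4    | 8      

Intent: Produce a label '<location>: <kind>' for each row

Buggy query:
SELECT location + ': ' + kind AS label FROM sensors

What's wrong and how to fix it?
Bug: '+' is numeric addition; on text columns SQLite converts them to 0 instead of concatenating

Fix: Replace + with || to concatenate text

Corrected query:
SELECT location || ': ' || kind AS label FROM sensors

Result:
label          
---------------
Lab-B: humidity
Garage: sound  
Lab-B: light   
Lab-B: sound   
Garage: temp   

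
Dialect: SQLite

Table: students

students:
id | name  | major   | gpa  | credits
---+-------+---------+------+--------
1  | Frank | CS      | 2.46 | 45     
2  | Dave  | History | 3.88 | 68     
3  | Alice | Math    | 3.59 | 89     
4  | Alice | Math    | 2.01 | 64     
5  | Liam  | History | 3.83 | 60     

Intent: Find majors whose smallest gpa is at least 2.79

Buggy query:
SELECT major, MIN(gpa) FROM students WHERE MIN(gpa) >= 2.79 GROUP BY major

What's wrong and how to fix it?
Bug: Aggregates like MIN are computed per group after WHERE runs

Fix: Replace WHERE with HAVING after the GROUP BY

Corrected query:
SELECT major, MIN(gpa) FROM students GROUP BY major HAVING MIN(gpa) >= 2.79

Result:
major   | MIN(gpa)
--------+---------
History | 3.83    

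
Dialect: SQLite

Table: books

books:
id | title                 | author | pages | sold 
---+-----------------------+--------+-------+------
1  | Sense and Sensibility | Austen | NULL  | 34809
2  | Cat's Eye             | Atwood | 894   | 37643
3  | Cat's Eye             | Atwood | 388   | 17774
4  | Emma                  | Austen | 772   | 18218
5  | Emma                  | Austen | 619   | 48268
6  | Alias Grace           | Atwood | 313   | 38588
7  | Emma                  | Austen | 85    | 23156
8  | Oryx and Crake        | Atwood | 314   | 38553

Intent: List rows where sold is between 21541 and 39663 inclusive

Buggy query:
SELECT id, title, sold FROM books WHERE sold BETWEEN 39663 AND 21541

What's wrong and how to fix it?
Bug: The bounds are reversed; BETWEEN a AND b requires a <= b to match anything

Fix: Swap the bounds so the smaller value comes first

Corrected query:
SELECT id, title, sold FROM books WHERE sold BETWEEN 21541 AND 39663

Result:
id | title                 | sold 
---+-----------------------+------
1  | Sense and Sensibility | 34809
2  | Cat's Eye             | 37643
6  | Alias Grace           | 38588
7  | Emma                  | 23156
8  | Oryx and Crake        | 38553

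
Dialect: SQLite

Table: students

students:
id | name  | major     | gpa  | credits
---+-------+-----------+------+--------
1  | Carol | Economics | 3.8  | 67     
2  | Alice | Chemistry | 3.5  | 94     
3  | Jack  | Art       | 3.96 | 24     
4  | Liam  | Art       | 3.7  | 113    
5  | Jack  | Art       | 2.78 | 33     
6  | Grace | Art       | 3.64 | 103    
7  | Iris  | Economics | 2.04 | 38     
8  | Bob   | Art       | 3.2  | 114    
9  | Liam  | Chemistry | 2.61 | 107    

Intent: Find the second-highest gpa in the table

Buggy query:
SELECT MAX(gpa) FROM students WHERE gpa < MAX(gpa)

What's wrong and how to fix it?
Bug: The inner MAX is an aggregate inside WHERE, which is not allowed

Fix: Put the inner MAX in a scalar subquery

Corrected query:
SELECT MAX(gpa) FROM students WHERE gpa < (SELECT MAX(gpa) FROM students)

Result:
MAX(gpa)
--------
3.8     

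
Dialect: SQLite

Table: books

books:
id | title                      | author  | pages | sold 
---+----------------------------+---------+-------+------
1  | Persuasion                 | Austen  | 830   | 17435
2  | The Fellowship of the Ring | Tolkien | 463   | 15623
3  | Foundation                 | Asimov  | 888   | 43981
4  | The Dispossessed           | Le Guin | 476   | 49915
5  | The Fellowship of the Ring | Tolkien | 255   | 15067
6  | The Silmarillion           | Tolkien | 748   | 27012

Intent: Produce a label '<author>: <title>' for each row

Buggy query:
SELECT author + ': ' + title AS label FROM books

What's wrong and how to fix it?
Bug: SQLite uses || for string concatenation; + coerces text to numbers (yielding 0)

Fix: Use the || operator for string concatenation

Corrected query:
SELECT author || ': ' || title AS label FROM books

Result:
label                              
-----------------------------------
Austen: Persuasion                 
Tolkien: The Fellowship of the Ring
Asimov: Foundation                 
Le Guin: The Dispossessed          
Tolkien: The Fellowship of the Ring
Tolkien: The Silmarillion          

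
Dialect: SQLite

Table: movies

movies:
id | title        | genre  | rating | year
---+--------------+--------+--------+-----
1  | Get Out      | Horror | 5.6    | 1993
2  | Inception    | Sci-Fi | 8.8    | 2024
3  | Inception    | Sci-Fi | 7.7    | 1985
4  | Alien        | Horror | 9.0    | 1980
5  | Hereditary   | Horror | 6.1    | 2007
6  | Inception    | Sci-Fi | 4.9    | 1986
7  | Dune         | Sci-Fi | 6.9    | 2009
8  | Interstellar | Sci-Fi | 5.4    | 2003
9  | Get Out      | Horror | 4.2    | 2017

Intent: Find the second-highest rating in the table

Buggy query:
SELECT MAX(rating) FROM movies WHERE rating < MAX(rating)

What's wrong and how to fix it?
Bug: MAX(rating) on the right of the comparison is an aggregate-in-WHERE error

Fix: Put the inner MAX in a scalar subquery

Corrected query:
SELECT MAX(rating) FROM movies WHERE rating < (SELECT MAX(rating) FROM movies)

Result:
MAX(rating)
-----------
8.8        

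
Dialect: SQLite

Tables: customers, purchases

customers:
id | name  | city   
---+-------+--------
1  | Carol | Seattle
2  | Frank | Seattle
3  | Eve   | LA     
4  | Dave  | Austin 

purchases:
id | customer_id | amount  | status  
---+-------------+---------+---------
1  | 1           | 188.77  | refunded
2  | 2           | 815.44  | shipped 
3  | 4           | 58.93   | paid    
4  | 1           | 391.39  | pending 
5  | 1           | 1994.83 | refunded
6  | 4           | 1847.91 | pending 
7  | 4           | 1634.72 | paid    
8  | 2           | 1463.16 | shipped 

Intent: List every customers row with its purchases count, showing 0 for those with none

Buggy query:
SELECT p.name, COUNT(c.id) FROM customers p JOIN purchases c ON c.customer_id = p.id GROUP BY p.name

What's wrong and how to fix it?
Bug: INNER JOIN drops customers rows that have no matching purchases rows

Fix: Use LEFT JOIN so parents without children still appear (COUNT(c.id) gives 0)

Corrected query:
SELECT p.name, COUNT(c.id) FROM customers p LEFT JOIN purchases c ON c.customer_id = p.id GROUP BY p.name

Result:
name  | COUNT(c.id)
------+------------
Carol | 3          
Dave  | 3          
Eve   | 0          
Frank | 2          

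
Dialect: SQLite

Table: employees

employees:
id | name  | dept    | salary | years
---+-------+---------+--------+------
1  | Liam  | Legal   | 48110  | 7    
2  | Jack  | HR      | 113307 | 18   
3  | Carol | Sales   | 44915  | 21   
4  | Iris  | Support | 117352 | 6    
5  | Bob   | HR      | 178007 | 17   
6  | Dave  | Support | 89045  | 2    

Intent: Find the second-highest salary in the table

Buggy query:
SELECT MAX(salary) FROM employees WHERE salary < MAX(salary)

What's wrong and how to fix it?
Bug: MAX(salary) on the right of the comparison is an aggregate-in-WHERE error

Fix: Put the inner MAX in a scalar subquery

Corrected query:
SELECT MAX(salary) FROM employees WHERE salary < (SELECT MAX(salary) FROM employees)

Result:
MAX(salary)
-----------
117352     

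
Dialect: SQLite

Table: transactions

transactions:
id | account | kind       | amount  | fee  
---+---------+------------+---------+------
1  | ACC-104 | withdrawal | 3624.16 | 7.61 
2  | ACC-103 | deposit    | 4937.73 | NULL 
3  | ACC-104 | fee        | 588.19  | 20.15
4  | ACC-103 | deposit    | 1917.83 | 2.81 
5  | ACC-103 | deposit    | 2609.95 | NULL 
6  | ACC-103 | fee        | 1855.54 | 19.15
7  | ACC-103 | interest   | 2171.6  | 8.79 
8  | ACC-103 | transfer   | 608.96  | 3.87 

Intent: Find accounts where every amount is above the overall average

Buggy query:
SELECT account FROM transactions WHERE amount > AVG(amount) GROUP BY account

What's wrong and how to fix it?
Bug: AVG() is an aggregate; it can't sit directly in WHERE

Fix: Use a subquery for AVG and a HAVING MIN(...) filter so the condition holds for every row in the group

Corrected query:
SELECT account FROM transactions GROUP BY account HAVING MIN(amount) > (SELECT AVG(amount) FROM transactions)

Result:
(no rows)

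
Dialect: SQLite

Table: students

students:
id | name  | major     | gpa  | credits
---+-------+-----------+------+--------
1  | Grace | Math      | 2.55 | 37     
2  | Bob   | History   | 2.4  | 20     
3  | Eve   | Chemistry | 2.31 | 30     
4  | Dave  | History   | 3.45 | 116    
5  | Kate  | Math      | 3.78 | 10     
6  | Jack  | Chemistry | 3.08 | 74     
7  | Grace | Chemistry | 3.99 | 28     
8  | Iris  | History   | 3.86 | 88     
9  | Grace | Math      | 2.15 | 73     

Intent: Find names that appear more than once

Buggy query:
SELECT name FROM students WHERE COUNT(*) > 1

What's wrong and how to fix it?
Bug: COUNT(*) is an aggregate and cannot be used in WHERE

Fix: GROUP BY name, then filter groups with HAVING COUNT(*) > 1

Corrected query:
SELECT name FROM students GROUP BY name HAVING COUNT(*) > 1

Result:
name 
-----
Grace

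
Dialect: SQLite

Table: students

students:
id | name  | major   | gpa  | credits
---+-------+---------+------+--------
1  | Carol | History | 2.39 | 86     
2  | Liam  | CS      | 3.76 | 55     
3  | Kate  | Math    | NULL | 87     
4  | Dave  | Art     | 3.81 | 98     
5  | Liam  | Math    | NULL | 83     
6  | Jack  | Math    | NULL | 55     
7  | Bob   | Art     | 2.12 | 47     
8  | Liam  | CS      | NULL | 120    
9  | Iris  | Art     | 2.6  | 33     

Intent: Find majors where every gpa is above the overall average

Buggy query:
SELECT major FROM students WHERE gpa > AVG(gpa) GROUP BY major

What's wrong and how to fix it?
Bug: AVG() is an aggregate; it can't sit directly in WHERE

Fix: Compute the overall average in a scalar subquery and compare each group's MIN against it in HAVING

Corrected query:
SELECT major FROM students GROUP BY major HAVING MIN(gpa) > (SELECT AVG(gpa) FROM students)

Result:
major
-----
CS   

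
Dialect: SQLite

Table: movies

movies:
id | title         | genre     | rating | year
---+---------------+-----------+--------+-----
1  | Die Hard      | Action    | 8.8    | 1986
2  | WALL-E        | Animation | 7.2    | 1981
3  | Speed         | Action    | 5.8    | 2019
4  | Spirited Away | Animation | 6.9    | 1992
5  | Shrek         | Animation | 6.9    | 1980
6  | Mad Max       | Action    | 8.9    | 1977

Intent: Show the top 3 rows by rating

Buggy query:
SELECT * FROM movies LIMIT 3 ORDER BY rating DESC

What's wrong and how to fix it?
Bug: LIMIT must come after ORDER BY

Fix: Sort with ORDER BY, then apply LIMIT

Corrected query:
SELECT * FROM movies ORDER BY rating DESC LIMIT 3

Result:
id | title    | genre     | rating | year
---+----------+-----------+--------+-----
6  | Mad Max  | Action    | 8.9    | 1977
1  | Die Hard | Action    | 8.8    | 1986
2  | WALL-E   | Animation | 7.2    | 1981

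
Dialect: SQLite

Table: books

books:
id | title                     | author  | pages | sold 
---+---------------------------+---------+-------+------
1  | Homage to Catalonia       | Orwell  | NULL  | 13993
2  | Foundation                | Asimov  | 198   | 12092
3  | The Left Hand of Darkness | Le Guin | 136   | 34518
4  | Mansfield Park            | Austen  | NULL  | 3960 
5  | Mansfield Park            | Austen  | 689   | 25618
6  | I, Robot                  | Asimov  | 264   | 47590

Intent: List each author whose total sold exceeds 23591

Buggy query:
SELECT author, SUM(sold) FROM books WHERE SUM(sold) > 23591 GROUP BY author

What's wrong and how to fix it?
Bug: SUM(sold) is an aggregate, but WHERE filters rows before aggregation

Fix: Use HAVING (which filters groups after aggregation) instead of WHERE

Corrected query:
SELECT author, SUM(sold) FROM books GROUP BY author HAVING SUM(sold) > 23591

Result:
author  | SUM(sold)
--------+----------
Asimov  | 59682    
Austen  | 29578    
Le Guin | 34518    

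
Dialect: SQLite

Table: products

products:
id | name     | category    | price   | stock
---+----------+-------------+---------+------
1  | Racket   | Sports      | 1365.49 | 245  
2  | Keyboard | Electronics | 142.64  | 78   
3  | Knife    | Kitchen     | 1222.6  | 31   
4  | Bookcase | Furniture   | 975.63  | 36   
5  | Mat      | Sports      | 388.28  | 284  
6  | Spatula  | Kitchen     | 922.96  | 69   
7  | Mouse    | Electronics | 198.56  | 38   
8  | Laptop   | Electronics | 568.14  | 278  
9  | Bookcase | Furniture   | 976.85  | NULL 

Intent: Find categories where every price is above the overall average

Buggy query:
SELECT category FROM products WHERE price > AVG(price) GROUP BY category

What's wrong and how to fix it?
Bug: WHERE evaluates per row before aggregation, so AVG() is unavailable

Fix: Use a subquery for AVG and a HAVING MIN(...) filter so the condition holds for every row in the group

Corrected query:
SELECT category FROM products GROUP BY category HAVING MIN(price) > (SELECT AVG(price) FROM products)

Result:
category 
---------
Furniture
Kitchen  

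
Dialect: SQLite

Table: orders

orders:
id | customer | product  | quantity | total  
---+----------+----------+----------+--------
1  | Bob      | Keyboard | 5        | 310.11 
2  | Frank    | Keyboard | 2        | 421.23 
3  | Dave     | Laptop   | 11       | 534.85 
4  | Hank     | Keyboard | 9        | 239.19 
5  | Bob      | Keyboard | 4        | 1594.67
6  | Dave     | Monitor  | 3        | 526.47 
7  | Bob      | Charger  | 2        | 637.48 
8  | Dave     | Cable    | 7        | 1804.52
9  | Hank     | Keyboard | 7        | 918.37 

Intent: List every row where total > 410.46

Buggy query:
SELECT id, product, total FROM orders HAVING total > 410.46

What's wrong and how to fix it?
Bug: HAVING filters the output of aggregation, but this query has no GROUP BY and no aggregate functions, so SQLite rejects it (HAVING clause on a non-aggregate query); the condition here is per row

Fix: Replace HAVING with WHERE since the condition applies to individual rows

Corrected query:
SELECT id, product, total FROM orders WHERE total > 410.46

Result:
id | product  | total  
---+----------+--------
2  | Keyboard | 421.23 
3  | Laptop   | 534.85 
5  | Keyboard | 1594.67
6  | Monitor  | 526.47 
7  | Charger  | 637.48 
8  | Cable    | 1804.52
9  | Keyboard | 918.37 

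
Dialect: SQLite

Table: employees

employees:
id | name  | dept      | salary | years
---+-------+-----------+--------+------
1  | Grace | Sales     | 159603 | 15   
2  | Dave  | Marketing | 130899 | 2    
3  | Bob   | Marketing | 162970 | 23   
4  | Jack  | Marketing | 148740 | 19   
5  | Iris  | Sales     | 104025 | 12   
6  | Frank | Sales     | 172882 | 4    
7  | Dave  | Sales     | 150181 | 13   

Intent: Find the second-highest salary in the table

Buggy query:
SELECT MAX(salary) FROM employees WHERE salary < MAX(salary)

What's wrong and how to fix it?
Bug: The inner MAX is an aggregate inside WHERE, which is not allowed

Fix: Put the inner MAX in a scalar subquery

Corrected query:
SELECT MAX(salary) FROM employees WHERE salary < (SELECT MAX(salary) FROM employees)

Result:
MAX(salary)
-----------
162970     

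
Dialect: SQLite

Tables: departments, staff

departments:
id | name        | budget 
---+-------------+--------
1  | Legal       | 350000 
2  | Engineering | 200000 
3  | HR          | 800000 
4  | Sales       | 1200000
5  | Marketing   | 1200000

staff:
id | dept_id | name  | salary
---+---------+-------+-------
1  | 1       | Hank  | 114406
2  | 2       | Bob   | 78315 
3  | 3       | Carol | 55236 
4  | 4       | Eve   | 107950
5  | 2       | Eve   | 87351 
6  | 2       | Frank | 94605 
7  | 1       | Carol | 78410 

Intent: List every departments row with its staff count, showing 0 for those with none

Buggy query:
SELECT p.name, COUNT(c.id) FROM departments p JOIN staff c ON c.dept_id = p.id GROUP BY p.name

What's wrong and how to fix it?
Bug: INNER JOIN drops departments rows that have no matching staff rows

Fix: Use LEFT JOIN so parents without children still appear (COUNT(c.id) gives 0)

Corrected query:
SELECT p.name, COUNT(c.id) FROM departments p LEFT JOIN staff c ON c.dept_id = p.id GROUP BY p.name

Result:
name        | COUNT(c.id)
------------+------------
Engineering | 3          
HR          | 1          
Legal       | 2          
Marketing   | 0          
Sales       | 1          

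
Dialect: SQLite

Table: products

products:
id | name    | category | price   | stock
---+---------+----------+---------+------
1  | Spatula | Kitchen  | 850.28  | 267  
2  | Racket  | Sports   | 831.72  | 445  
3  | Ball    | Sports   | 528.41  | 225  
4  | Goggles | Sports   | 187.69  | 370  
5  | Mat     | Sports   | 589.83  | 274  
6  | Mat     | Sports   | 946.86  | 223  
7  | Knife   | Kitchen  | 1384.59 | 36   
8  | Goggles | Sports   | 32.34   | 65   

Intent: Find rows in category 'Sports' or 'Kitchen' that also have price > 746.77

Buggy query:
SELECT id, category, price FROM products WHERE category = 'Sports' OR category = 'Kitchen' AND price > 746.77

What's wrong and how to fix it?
Bug: Without parentheses, AND is evaluated before OR, so the price filter only applies to the 'Kitchen' branch

Fix: Group the OR with parentheses (or use IN), then AND the threshold

Corrected query:
SELECT id, category, price FROM products WHERE (category = 'Sports' OR category = 'Kitchen') AND price > 746.77

Result:
id | category | price  
---+----------+--------
1  | Kitchen  | 850.28 
2  | Sports   | 831.72 
6  | Sports   | 946.86 
7  | Kitchen  | 1384.59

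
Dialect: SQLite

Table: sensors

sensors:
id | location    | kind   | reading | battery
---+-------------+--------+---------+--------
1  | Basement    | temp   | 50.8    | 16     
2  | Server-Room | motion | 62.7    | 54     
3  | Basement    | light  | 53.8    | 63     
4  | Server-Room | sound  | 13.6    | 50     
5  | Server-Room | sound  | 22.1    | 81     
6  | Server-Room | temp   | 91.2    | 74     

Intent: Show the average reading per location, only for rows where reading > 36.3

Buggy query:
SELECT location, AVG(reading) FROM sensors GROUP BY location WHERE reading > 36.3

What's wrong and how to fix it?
Bug: WHERE cannot follow GROUP BY

Fix: Move the WHERE clause before GROUP BY

Corrected query:
SELECT location, AVG(reading) FROM sensors WHERE reading > 36.3 GROUP BY location

Result:
location    | AVG(reading)
------------+-------------
Basement    | 52.3        
Server-Room | 76.95       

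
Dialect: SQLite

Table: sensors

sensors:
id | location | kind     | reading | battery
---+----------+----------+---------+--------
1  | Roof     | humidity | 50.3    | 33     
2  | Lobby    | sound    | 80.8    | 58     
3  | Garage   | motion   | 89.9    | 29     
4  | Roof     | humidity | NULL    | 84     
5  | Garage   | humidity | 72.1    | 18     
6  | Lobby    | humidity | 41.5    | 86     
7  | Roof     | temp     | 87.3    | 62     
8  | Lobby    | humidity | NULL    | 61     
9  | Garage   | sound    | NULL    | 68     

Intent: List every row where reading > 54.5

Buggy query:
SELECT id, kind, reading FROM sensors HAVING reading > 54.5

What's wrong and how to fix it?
Bug: This is a non-aggregate query (no GROUP BY, no aggregates), so in SQLite the HAVING clause is invalid here; a row-level condition belongs in WHERE

Fix: Use WHERE for row-level filtering

Corrected query:
SELECT id, kind, reading FROM sensors WHERE reading > 54.5

Result:
id | kind     | reading
---+----------+--------
2  | sound    | 80.8   
3  | motion   | 89.9   
5  | humidity | 72.1   
7  | temp     | 87.3   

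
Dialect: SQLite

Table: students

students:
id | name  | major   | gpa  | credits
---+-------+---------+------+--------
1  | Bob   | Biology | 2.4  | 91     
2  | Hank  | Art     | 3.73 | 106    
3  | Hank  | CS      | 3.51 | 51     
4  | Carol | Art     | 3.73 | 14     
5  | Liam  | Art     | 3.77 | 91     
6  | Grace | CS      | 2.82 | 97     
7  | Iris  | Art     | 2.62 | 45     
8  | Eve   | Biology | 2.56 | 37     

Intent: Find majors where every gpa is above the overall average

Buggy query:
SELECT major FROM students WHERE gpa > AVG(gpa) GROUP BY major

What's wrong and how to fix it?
Bug: WHERE evaluates per row before aggregation, so AVG() is unavailable

Fix: Compute the overall average in a scalar subquery and compare each group's MIN against it in HAVING

Corrected query:
SELECT major FROM students GROUP BY major HAVING MIN(gpa) > (SELECT AVG(gpa) FROM students)

Result:
(no rows)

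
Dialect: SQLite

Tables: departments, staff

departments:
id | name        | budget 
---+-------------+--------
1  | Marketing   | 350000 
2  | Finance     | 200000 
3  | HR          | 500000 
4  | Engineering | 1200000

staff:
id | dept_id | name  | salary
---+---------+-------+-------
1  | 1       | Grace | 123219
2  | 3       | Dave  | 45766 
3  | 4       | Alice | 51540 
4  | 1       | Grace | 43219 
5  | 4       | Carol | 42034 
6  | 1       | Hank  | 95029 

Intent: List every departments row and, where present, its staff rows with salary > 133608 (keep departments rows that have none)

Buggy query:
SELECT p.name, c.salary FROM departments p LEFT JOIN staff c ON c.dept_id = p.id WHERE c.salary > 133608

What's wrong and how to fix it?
Bug: Filtering c.salary in WHERE discards the NULL rows produced by LEFT JOIN, turning it into an inner join

Fix: Move the right-table condition into the ON clause so unmatched parents are kept

Corrected query:
SELECT p.name, c.salary FROM departments p LEFT JOIN staff c ON c.dept_id = p.id AND c.salary > 133608

Result:
name        | salary
------------+-------
Marketing   | NULL  
Finance     | NULL  
HR          | NULL  
Engineering | NULL  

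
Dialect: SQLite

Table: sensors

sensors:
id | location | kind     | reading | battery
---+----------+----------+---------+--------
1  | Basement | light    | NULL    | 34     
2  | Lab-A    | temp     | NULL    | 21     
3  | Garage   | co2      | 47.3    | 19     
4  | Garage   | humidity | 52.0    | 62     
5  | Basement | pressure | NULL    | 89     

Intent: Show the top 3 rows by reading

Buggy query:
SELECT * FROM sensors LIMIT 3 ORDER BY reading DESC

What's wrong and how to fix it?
Bug: ORDER BY cannot follow LIMIT; LIMIT is the final clause

Fix: Sort with ORDER BY, then apply LIMIT

Corrected query:
SELECT * FROM sensors ORDER BY reading DESC LIMIT 3

Result:
id | location | kind     | reading | battery
---+----------+----------+---------+--------
4  | Garage   | humidity | 52      | 62     
3  | Garage   | co2      | 47.3    | 19     
1  | Basement | light    | NULL    | 34     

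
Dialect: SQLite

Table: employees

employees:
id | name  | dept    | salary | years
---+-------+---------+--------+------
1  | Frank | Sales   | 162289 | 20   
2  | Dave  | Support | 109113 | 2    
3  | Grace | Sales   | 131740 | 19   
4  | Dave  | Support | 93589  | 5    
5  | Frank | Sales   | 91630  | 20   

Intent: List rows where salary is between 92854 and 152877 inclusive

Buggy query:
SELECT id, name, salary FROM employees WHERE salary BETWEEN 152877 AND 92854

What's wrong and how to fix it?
Bug: BETWEEN expects the lower bound first; with 152877 AND 92854 the range is empty

Fix: Write BETWEEN 92854 AND 152877

Corrected query:
SELECT id, name, salary FROM employees WHERE salary BETWEEN 92854 AND 152877

Result:
id | name  | salary
---+-------+-------
2  | Dave  | 109113
3  | Grace | 131740
4  | Dave  | 93589 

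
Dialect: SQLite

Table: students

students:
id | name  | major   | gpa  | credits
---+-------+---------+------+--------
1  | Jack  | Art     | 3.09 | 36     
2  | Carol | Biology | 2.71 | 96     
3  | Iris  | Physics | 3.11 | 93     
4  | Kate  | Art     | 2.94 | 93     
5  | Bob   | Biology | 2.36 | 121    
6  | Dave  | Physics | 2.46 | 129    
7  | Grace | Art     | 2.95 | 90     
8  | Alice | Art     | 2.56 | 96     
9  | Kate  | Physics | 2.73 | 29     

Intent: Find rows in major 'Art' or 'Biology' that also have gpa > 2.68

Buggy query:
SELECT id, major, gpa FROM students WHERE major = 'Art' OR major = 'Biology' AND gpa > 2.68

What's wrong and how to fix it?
Bug: AND binds tighter than OR, so this parses as major = 'Art' OR (major = 'Biology' AND gpa > 2.68)

Fix: Group the OR with parentheses (or use IN), then AND the threshold

Corrected query:
SELECT id, major, gpa FROM students WHERE (major = 'Art' OR major = 'Biology') AND gpa > 2.68

Result:
id | major   | gpa 
---+---------+-----
1  | Art     | 3.09
2  | Biology | 2.71
4  | Art     | 2.94
7  | Art     | 2.95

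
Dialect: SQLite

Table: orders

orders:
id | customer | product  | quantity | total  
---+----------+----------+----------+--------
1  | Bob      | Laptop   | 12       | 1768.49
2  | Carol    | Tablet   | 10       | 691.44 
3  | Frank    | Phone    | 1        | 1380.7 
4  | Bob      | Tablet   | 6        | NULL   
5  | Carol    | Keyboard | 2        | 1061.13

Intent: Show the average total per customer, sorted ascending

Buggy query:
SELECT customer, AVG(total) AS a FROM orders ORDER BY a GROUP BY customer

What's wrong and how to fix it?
Bug: ORDER BY appears before GROUP BY; SQL clause order requires GROUP BY first

Fix: Reorder: SELECT … FROM … GROUP BY … ORDER BY …

Corrected query:
SELECT customer, AVG(total) AS a FROM orders GROUP BY customer ORDER BY a

Result:
customer | a      
---------+--------
Carol    | 876.285
Frank    | 1380.7 
Bob      | 1768.49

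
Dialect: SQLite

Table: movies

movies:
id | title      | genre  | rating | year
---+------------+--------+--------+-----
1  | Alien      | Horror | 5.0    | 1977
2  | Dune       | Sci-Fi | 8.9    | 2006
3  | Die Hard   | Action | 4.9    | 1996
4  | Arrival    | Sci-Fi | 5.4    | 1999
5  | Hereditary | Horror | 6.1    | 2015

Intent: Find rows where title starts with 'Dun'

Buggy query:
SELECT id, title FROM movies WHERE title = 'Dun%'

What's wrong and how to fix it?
Bug: Wildcards only work with LIKE; '=' treats '%' as a literal character

Fix: Replace '=' with LIKE so 'Dun%' is treated as a pattern

Corrected query:
SELECT id, title FROM movies WHERE title LIKE 'Dun%'

Result:
id | title
---+------
2  | Dune 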